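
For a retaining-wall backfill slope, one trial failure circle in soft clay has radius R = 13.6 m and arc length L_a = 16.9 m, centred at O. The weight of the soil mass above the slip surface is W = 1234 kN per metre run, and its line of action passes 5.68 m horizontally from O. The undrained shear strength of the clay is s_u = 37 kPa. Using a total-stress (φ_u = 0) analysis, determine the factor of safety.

Taking moments about the centre O, the resisting moment is provided by the undrained shear strength acting along the arc:
M_R = s_u·L_a·R = 37·16.90·13.6 = 8504.1 kN·m/m
M_D = W·d = 1234·5.68 = 7009.1 kN·m/m
FS = M_R / M_D = 8504.1 / 7009.1 = 1.213

FS = 1.21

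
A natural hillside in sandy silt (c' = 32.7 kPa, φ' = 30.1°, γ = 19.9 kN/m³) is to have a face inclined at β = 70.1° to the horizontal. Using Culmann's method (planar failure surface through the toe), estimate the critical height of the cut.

H_c = 22.85 m

Culmann's analysis gives the critical failure plane at α_cr = (β + φ')/2 = (70.1 + 30.1)/2 = 50.1°, and the critical height
H_c = (4c'/γ) · sinβ cosφ' / [1 − cos(β − φ')]
    = (4·32.7/19.9) · sin70.1°·cos30.1° / [1 − cos(40.0°)]
    = 6.573 · 0.9403·0.8652 / [1 − 0.7660]
    = 6.573 · 0.8135 / 0.2340
    = 22.85 m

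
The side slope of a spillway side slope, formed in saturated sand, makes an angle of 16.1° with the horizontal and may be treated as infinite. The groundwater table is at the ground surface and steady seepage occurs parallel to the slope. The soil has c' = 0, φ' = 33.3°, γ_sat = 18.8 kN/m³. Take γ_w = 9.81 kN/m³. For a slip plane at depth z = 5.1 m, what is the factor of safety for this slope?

FS = 1.09

With seepage parallel to the slope and the water table at the surface, the effective normal stress on the slip plane uses the buoyant unit weight γ' = γ_sat − γ_w while the driving shear stress uses γ_sat:
FS = [c' + γ' z cos²β tanφ'] / [γ_sat z sinβ cosβ]
(For c' = 0 this reduces to FS = (γ'/γ_sat)·tanφ'/tanβ.)
γ' = 18.8 − 9.81 = 8.99 kN/m³
Numerator = 0.0 + 8.99·5.1·cos²16.1°·tan33.3° = 0.0 + 8.99·5.1·0.9231·0.6569 = 27.801 kPa
Denominator = 18.8·5.1·sin16.1°·cos16.1° = 18.8·5.1·0.2773·0.9608 = 25.546 kPa
FS = 27.801 / 25.546 = 1.088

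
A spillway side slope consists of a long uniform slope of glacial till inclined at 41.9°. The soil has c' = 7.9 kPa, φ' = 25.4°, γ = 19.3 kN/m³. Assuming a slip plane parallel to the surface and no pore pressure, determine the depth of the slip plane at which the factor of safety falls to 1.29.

z = 1.08 m

Setting FS = 1.29 in FS = [c' + γz cos²β tanφ'] / [γz sinβ cosβ] and solving for z:
z = c' / [γ cosβ (FS·sinβ − cosβ·tanφ')]
  = 7.9 / [19.3·cos41.9°·(1.29·sin41.9° − cos41.9°·tan25.4°)]
  = 7.9 / [19.3·0.7443·(1.29·0.6678 − 0.7443·0.4748)]
  = 7.9 / 7.2987 = 1.082 m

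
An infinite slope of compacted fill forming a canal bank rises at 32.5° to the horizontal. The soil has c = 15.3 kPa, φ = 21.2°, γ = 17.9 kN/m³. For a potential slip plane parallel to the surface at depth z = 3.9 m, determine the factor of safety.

For an infinite slope with a slip plane parallel to the surface (no pore pressure): FS = [c + γz cos²β tanφ] / [γz sinβ cosβ].
γz = 17.9·3.9 = 69.81 kN/m²
Numerator = 15.3 + 69.81·cos²32.5°·tan21.2° = 15.3 + 69.81·0.7113·0.3879 = 34.560 kPa
Denominator = 69.81·sin32.5°·cos32.5° = 69.81·0.5373·0.8434 = 31.635 kPa
FS = 34.560 / 31.635 = 1.092

FS = 1.09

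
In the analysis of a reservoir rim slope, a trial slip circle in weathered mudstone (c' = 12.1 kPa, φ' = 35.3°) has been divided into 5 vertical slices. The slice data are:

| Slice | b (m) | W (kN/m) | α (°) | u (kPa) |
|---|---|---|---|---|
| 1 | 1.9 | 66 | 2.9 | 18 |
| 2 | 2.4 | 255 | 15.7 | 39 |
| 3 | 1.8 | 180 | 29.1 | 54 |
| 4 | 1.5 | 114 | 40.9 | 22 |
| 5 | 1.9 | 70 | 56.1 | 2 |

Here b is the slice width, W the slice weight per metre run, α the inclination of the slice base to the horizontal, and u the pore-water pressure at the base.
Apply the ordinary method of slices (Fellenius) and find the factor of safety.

Ordinary method of slices: FS = Σ[c'·Δl_i + (W_i cosα_i − u_i·Δl_i)·tanφ'] / Σ W_i sinα_i, with Δl_i = b_i / cosα_i.
Slice 1: Δl = 1.9/cos2.9° = 1.902 m; N'_1 = 66·cos2.9° − 18·1.902 = 31.7; c'Δl = 23.02; W sinα = 3.3
Slice 2: Δl = 2.4/cos15.7° = 2.493 m; N'_2 = 255·cos15.7° − 39·2.493 = 148.3; c'Δl = 30.17; W sinα = 69.0
Slice 3: Δl = 1.8/cos29.1° = 2.060 m; N'_3 = 180·cos29.1° − 54·2.060 = 46.0; c'Δl = 24.93; W sinα = 87.5
Slice 4: Δl = 1.5/cos40.9° = 1.985 m; N'_4 = 114·cos40.9° − 22·1.985 = 42.5; c'Δl = 24.01; W sinα = 74.6
Slice 5: Δl = 1.9/cos56.1° = 3.407 m; N'_5 = 70·cos56.1° − 2·3.407 = 32.2; c'Δl = 41.22; W sinα = 58.1
Σc'Δl = 143.3 kN/m; ΣN' = 300.7 kN/m; ΣW sinα = 292.6 kN/m
Resisting = 143.3 + 300.7·tan35.3° = 143.3 + 212.9 = 356.3 kN/m
FS = 356.3 / 292.6 = 1.217

FS = 1.22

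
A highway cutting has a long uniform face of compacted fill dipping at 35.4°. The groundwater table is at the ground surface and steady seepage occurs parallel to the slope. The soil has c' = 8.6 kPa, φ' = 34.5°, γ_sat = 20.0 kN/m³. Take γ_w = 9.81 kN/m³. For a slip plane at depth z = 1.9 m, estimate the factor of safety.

FS = 0.97

With seepage parallel to the slope and the water table at the surface, the effective normal stress on the slip plane uses the buoyant unit weight γ' = γ_sat − γ_w while the driving shear stress uses γ_sat:
FS = [c' + γ' z cos²β tanφ'] / [γ_sat z sinβ cosβ]
γ' = 20.0 − 9.81 = 10.19 kN/m³
Numerator = 8.6 + 10.19·1.9·cos²35.4°·tan34.5° = 8.6 + 10.19·1.9·0.6644·0.6873 = 17.441 kPa
Denominator = 20.0·1.9·sin35.4°·cos35.4° = 20.0·1.9·0.5793·0.8151 = 17.943 kPa
FS = 17.441 / 17.943 = 0.972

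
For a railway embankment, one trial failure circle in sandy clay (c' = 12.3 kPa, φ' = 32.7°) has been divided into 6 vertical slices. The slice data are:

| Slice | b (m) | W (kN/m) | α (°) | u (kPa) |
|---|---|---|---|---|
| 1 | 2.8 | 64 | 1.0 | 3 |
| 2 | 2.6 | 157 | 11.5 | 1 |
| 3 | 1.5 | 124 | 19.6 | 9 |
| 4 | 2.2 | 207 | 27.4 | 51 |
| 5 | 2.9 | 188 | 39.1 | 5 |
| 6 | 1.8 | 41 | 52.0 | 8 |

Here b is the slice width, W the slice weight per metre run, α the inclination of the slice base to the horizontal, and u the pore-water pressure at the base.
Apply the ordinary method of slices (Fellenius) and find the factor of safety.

FS = 1.62

Ordinary method of slices: FS = Σ[c'·Δl_i + (W_i cosα_i − u_i·Δl_i)·tanφ'] / Σ W_i sinα_i, with Δl_i = b_i / cosα_i.
Slice 1: Δl = 2.8/cos1.0° = 2.800 m; N'_1 = 64·cos1.0° − 3·2.800 = 55.6; c'Δl = 34.45; W sinα = 1.1
Slice 2: Δl = 2.6/cos11.5° = 2.653 m; N'_2 = 157·cos11.5° − 1·2.653 = 151.2; c'Δl = 32.64; W sinα = 31.3
Slice 3: Δl = 1.5/cos19.6° = 1.592 m; N'_3 = 124·cos19.6° − 9·1.592 = 102.5; c'Δl = 19.58; W sinα = 41.6
Slice 4: Δl = 2.2/cos27.4° = 2.478 m; N'_4 = 207·cos27.4° − 51·2.478 = 57.4; c'Δl = 30.48; W sinα = 95.3
Slice 5: Δl = 2.9/cos39.1° = 3.737 m; N'_5 = 188·cos39.1° − 5·3.737 = 127.2; c'Δl = 45.96; W sinα = 118.6
Slice 6: Δl = 1.8/cos52.0° = 2.924 m; N'_6 = 41·cos52.0° − 8·2.924 = 1.9; c'Δl = 35.96; W sinα = 32.3
Σc'Δl = 199.1 kN/m; ΣN' = 495.7 kN/m; ΣW sinα = 320.2 kN/m
Resisting = 199.1 + 495.7·tan32.7° = 199.1 + 318.3 = 517.3 kN/m
FS = 517.3 / 320.2 = 1.616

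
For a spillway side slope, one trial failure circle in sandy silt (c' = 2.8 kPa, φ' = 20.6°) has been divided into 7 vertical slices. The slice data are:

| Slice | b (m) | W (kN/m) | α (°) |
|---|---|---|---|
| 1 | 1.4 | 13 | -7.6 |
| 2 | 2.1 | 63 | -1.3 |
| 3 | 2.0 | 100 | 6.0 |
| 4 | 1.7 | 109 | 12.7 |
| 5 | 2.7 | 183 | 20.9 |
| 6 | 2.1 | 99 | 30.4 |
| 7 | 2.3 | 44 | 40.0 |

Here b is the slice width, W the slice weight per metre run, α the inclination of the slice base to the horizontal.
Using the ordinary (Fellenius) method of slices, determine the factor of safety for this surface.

Ordinary method of slices: FS = Σ[c'·Δl_i + (W_i cosα_i)·tanφ'] / Σ W_i sinα_i, with Δl_i = b_i / cosα_i.
Slice 1: Δl = 1.4/cos(-7.6°) = 1.412 m; N'_1 = 13·cos(-7.6°) = 12.9; c'Δl = 3.95; W sinα = -1.7
Slice 2: Δl = 2.1/cos(-1.3°) = 2.101 m; N'_2 = 63·cos(-1.3°) = 63.0; c'Δl = 5.88; W sinα = -1.4
Slice 3: Δl = 2.0/cos6.0° = 2.011 m; N'_3 = 100·cos6.0° = 99.5; c'Δl = 5.63; W sinα = 10.5
Slice 4: Δl = 1.7/cos12.7° = 1.743 m; N'_4 = 109·cos12.7° = 106.3; c'Δl = 4.88; W sinα = 24.0
Slice 5: Δl = 2.7/cos20.9° = 2.890 m; N'_5 = 183·cos20.9° = 171.0; c'Δl = 8.09; W sinα = 65.3
Slice 6: Δl = 2.1/cos30.4° = 2.435 m; N'_6 = 99·cos30.4° = 85.4; c'Δl = 6.82; W sinα = 50.1
Slice 7: Δl = 2.3/cos40.0° = 3.002 m; N'_7 = 44·cos40.0° = 33.7; c'Δl = 8.41; W sinα = 28.3
Σc'Δl = 43.7 kN/m; ΣN' = 571.7 kN/m; ΣW sinα = 174.9 kN/m
Resisting = 43.7 + 571.7·tan20.6° = 43.7 + 214.9 = 258.6 kN/m
FS = 258.6 / 174.9 = 1.478

FS = 1.48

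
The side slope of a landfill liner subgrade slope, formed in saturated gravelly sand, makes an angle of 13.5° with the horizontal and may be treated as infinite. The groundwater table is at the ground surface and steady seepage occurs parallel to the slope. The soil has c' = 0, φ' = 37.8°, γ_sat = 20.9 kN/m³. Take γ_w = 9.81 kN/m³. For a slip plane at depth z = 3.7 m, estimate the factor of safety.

FS = 1.71

With seepage parallel to the slope and the water table at the surface, the effective normal stress on the slip plane uses the buoyant unit weight γ' = γ_sat − γ_w while the driving shear stress uses γ_sat:
FS = [c' + γ' z cos²β tanφ'] / [γ_sat z sinβ cosβ]
(For c' = 0 this reduces to FS = (γ'/γ_sat)·tanφ'/tanβ.)
γ' = 20.9 − 9.81 = 11.09 kN/m³
Numerator = 0.0 + 11.09·3.7·cos²13.5°·tan37.8° = 0.0 + 11.09·3.7·0.9455·0.7757 = 30.094 kPa
Denominator = 20.9·3.7·sin13.5°·cos13.5° = 20.9·3.7·0.2334·0.9724 = 17.554 kPa
FS = 30.094 / 17.554 = 1.714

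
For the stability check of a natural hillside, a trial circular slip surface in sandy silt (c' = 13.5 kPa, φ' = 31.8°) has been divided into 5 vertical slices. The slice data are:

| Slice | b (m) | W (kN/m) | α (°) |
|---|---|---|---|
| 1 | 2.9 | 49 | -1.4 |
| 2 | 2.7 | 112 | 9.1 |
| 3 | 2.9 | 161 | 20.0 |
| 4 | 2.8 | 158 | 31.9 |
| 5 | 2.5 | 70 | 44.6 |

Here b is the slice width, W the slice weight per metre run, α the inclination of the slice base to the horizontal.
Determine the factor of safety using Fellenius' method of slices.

FS = 2.53

Ordinary method of slices: FS = Σ[c'·Δl_i + (W_i cosα_i)·tanφ'] / Σ W_i sinα_i, with Δl_i = b_i / cosα_i.
Slice 1: Δl = 2.9/cos(-1.4°) = 2.901 m; N'_1 = 49·cos(-1.4°) = 49.0; c'Δl = 39.16; W sinα = -1.2
Slice 2: Δl = 2.7/cos9.1° = 2.734 m; N'_2 = 112·cos9.1° = 110.6; c'Δl = 36.91; W sinα = 17.7
Slice 3: Δl = 2.9/cos20.0° = 3.086 m; N'_3 = 161·cos20.0° = 151.3; c'Δl = 41.66; W sinα = 55.1
Slice 4: Δl = 2.8/cos31.9° = 3.298 m; N'_4 = 158·cos31.9° = 134.1; c'Δl = 44.52; W sinα = 83.5
Slice 5: Δl = 2.5/cos44.6° = 3.511 m; N'_5 = 70·cos44.6° = 49.8; c'Δl = 47.40; W sinα = 49.2
Σc'Δl = 209.7 kN/m; ΣN' = 494.8 kN/m; ΣW sinα = 204.2 kN/m
Resisting = 209.7 + 494.8·tan31.8° = 209.7 + 306.8 = 516.5 kN/m
FS = 516.5 / 204.2 = 2.529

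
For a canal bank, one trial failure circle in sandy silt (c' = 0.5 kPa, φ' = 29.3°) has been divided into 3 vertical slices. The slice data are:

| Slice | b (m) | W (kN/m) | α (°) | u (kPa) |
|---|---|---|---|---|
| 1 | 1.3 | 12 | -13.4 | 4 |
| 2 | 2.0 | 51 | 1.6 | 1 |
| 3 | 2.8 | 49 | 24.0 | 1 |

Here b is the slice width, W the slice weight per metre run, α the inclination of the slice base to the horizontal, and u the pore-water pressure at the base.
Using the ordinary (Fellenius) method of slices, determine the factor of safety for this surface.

Ordinary method of slices: FS = Σ[c'·Δl_i + (W_i cosα_i − u_i·Δl_i)·tanφ'] / Σ W_i sinα_i, with Δl_i = b_i / cosα_i.
Slice 1: Δl = 1.3/cos(-13.4°) = 1.336 m; N'_1 = 12·cos(-13.4°) − 4·1.336 = 6.3; c'Δl = 0.67; W sinα = -2.8
Slice 2: Δl = 2.0/cos1.6° = 2.001 m; N'_2 = 51·cos1.6° − 1·2.001 = 49.0; c'Δl = 1.00; W sinα = 1.4
Slice 3: Δl = 2.8/cos24.0° = 3.065 m; N'_3 = 49·cos24.0° − 1·3.065 = 41.7; c'Δl = 1.53; W sinα = 19.9
Σc'Δl = 3.2 kN/m; ΣN' = 97.0 kN/m; ΣW sinα = 18.6 kN/m
Resisting = 3.2 + 97.0·tan29.3° = 3.2 + 54.4 = 57.6 kN/m
FS = 57.6 / 18.6 = 3.103

FS = 3.10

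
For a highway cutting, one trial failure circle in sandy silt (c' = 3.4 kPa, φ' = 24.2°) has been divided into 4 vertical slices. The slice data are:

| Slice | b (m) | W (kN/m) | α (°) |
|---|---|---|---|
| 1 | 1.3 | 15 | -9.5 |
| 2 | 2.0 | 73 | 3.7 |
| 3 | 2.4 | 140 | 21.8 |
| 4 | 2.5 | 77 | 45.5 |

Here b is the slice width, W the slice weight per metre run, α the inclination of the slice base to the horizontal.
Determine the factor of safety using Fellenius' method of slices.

FS = 1.41

Ordinary method of slices: FS = Σ[c'·Δl_i + (W_i cosα_i)·tanφ'] / Σ W_i sinα_i, with Δl_i = b_i / cosα_i.
Slice 1: Δl = 1.3/cos(-9.5°) = 1.318 m; N'_1 = 15·cos(-9.5°) = 14.8; c'Δl = 4.48; W sinα = -2.5
Slice 2: Δl = 2.0/cos3.7° = 2.004 m; N'_2 = 73·cos3.7° = 72.8; c'Δl = 6.81; W sinα = 4.7
Slice 3: Δl = 2.4/cos21.8° = 2.585 m; N'_3 = 140·cos21.8° = 130.0; c'Δl = 8.79; W sinα = 52.0
Slice 4: Δl = 2.5/cos45.5° = 3.567 m; N'_4 = 77·cos45.5° = 54.0; c'Δl = 12.13; W sinα = 54.9
Σc'Δl = 32.2 kN/m; ΣN' = 271.6 kN/m; ΣW sinα = 109.1 kN/m
Resisting = 32.2 + 271.6·tan24.2° = 32.2 + 122.1 = 154.3 kN/m
FS = 154.3 / 109.1 = 1.413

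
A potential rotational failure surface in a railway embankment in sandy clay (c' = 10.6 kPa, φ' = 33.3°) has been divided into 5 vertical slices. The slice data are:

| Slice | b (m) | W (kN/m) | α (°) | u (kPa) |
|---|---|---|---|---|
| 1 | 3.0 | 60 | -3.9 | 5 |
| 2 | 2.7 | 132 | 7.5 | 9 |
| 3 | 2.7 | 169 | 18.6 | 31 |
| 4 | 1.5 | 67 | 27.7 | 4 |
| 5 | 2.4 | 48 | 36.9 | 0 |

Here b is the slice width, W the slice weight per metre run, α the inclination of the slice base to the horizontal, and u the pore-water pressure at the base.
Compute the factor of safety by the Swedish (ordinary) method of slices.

Ordinary method of slices: FS = Σ[c'·Δl_i + (W_i cosα_i − u_i·Δl_i)·tanφ'] / Σ W_i sinα_i, with Δl_i = b_i / cosα_i.
Slice 1: Δl = 3.0/cos(-3.9°) = 3.007 m; N'_1 = 60·cos(-3.9°) − 5·3.007 = 44.8; c'Δl = 31.87; W sinα = -4.1
Slice 2: Δl = 2.7/cos7.5° = 2.723 m; N'_2 = 132·cos7.5° − 9·2.723 = 106.4; c'Δl = 28.87; W sinα = 17.2
Slice 3: Δl = 2.7/cos18.6° = 2.849 m; N'_3 = 169·cos18.6° − 31·2.849 = 71.9; c'Δl = 30.20; W sinα = 53.9
Slice 4: Δl = 1.5/cos27.7° = 1.694 m; N'_4 = 67·cos27.7° − 4·1.694 = 52.5; c'Δl = 17.96; W sinα = 31.1
Slice 5: Δl = 2.4/cos36.9° = 3.001 m; N'_5 = 48·cos36.9° − 0·3.001 = 38.4; c'Δl = 31.81; W sinα = 28.8
Σc'Δl = 140.7 kN/m; ΣN' = 314.0 kN/m; ΣW sinα = 127.0 kN/m
Resisting = 140.7 + 314.0·tan33.3° = 140.7 + 206.2 = 347.0 kN/m
FS = 347.0 / 127.0 = 2.732

FS = 2.73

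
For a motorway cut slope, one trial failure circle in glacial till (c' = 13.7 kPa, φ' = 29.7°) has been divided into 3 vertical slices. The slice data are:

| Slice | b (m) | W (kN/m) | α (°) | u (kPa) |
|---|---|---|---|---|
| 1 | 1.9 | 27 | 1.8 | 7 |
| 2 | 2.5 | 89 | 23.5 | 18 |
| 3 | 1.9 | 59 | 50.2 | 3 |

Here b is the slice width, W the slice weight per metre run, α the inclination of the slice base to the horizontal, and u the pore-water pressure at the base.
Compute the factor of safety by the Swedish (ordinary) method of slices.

Ordinary method of slices: FS = Σ[c'·Δl_i + (W_i cosα_i − u_i·Δl_i)·tanφ'] / Σ W_i sinα_i, with Δl_i = b_i / cosα_i.
Slice 1: Δl = 1.9/cos1.8° = 1.901 m; N'_1 = 27·cos1.8° − 7·1.901 = 13.7; c'Δl = 26.04; W sinα = 0.8
Slice 2: Δl = 2.5/cos23.5° = 2.726 m; N'_2 = 89·cos23.5° − 18·2.726 = 32.5; c'Δl = 37.35; W sinα = 35.5
Slice 3: Δl = 1.9/cos50.2° = 2.968 m; N'_3 = 59·cos50.2° − 3·2.968 = 28.9; c'Δl = 40.66; W sinα = 45.3
Σc'Δl = 104.1 kN/m; ΣN' = 75.1 kN/m; ΣW sinα = 81.7 kN/m
Resisting = 104.1 + 75.1·tan29.7° = 104.1 + 42.8 = 146.9 kN/m
FS = 146.9 / 81.7 = 1.799

FS = 1.80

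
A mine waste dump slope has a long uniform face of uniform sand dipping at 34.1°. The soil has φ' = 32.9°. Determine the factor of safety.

FS = 0.96

For a dry cohesionless infinite slope the factor of safety is FS = tanφ' / tanβ.
FS = tan32.9° / tan34.1° = 0.6469 / 0.6771 = 0.956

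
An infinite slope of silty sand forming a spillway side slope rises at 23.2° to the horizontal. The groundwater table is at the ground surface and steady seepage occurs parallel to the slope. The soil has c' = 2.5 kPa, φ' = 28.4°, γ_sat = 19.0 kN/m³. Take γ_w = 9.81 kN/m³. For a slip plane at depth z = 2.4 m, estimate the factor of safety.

With seepage parallel to the slope and the water table at the surface, the effective normal stress on the slip plane uses the buoyant unit weight γ' = γ_sat − γ_w while the driving shear stress uses γ_sat:
FS = [c' + γ' z cos²β tanφ'] / [γ_sat z sinβ cosβ]
γ' = 19.0 − 9.81 = 9.19 kN/m³
Numerator = 2.5 + 9.19·2.4·cos²23.2°·tan28.4° = 2.5 + 9.19·2.4·0.8448·0.5407 = 12.575 kPa
Denominator = 19.0·2.4·sin23.2°·cos23.2° = 19.0·2.4·0.3939·0.9191 = 16.511 kPa
FS = 12.575 / 16.511 = 0.762

FS = 0.76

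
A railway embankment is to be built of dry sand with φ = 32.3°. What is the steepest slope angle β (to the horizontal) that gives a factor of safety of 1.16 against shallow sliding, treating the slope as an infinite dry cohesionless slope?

β = 28.6°

For an infinite dry cohesionless slope FS = tanφ/tanβ, so tanβ = tanφ / FS.
tanβ = tan32.3° / 1.16 = 0.6322 / 1.16 = 0.5450
β = arctan(0.5450) = 28.59°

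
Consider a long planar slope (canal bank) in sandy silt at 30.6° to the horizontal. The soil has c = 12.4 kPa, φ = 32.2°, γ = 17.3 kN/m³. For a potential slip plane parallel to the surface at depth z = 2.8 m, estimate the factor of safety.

For an infinite slope with a slip plane parallel to the surface (no pore pressure): FS = [c + γz cos²β tanφ] / [γz sinβ cosβ].
γz = 17.3·2.8 = 48.44 kN/m²
Numerator = 12.4 + 48.44·cos²30.6°·tan32.2° = 12.4 + 48.44·0.7409·0.6297 = 35.000 kPa
Denominator = 48.44·sin30.6°·cos30.6° = 48.44·0.5090·0.8607 = 21.224 kPa
FS = 35.000 / 21.224 = 1.649

FS = 1.65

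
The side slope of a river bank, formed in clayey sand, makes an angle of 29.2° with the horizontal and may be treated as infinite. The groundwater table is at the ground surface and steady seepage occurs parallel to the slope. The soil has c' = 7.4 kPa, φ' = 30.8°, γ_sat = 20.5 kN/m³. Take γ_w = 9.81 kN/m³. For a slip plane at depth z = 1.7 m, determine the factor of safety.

FS = 1.05

With seepage parallel to the slope and the water table at the surface, the effective normal stress on the slip plane uses the buoyant unit weight γ' = γ_sat − γ_w while the driving shear stress uses γ_sat:
FS = [c' + γ' z cos²β tanφ'] / [γ_sat z sinβ cosβ]
γ' = 20.5 − 9.81 = 10.69 kN/m³
Numerator = 7.4 + 10.69·1.7·cos²29.2°·tan30.8° = 7.4 + 10.69·1.7·0.7620·0.5961 = 15.655 kPa
Denominator = 20.5·1.7·sin29.2°·cos29.2° = 20.5·1.7·0.4879·0.8729 = 14.841 kPa
FS = 15.655 / 14.841 = 1.055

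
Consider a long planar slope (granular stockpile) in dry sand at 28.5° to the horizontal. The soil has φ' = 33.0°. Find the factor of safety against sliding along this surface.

FS = 1.20

For a dry cohesionless infinite slope the factor of safety is FS = tanφ' / tanβ.
FS = tan33.0° / tan28.5° = 0.6494 / 0.5430 = 1.196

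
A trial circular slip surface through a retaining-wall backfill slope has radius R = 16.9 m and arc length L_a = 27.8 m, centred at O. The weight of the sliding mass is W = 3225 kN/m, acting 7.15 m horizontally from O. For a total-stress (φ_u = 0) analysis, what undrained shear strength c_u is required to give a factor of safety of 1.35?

c_u = 66.3 kPa

FS = c_u·L_a·R / (W·d), so c_u = FS·W·d / (L_a·R).
c_u = 1.35·3225·7.15 / (27.80·16.9) = 31129.3 / 469.82 = 66.26 kPa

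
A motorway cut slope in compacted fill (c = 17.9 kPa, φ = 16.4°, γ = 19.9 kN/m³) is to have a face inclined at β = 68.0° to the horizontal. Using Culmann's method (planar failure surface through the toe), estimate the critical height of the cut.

Culmann's analysis gives the critical failure plane at α_cr = (β + φ)/2 = (68.0 + 16.4)/2 = 42.2°, and the critical height
H_c = (4c/γ) · sinβ cosφ / [1 − cos(β − φ)]
    = (4·17.9/19.9) · sin68.0°·cos16.4° / [1 − cos(51.6°)]
    = 3.598 · 0.9272·0.9593 / [1 − 0.6211]
    = 3.598 · 0.8895 / 0.3789
    = 8.45 m

H_c = 8.45 m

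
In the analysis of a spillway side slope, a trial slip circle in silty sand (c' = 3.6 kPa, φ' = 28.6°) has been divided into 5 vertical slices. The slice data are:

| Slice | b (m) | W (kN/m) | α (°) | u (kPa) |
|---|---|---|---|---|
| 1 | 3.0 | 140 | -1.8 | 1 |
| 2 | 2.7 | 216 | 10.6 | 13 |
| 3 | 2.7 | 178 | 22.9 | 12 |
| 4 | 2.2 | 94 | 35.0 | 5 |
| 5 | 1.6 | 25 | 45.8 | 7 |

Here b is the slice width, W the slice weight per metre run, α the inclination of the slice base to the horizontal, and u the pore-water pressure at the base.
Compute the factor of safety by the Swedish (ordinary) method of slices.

FS = 1.85

Ordinary method of slices: FS = Σ[c'·Δl_i + (W_i cosα_i − u_i·Δl_i)·tanφ'] / Σ W_i sinα_i, with Δl_i = b_i / cosα_i.
Slice 1: Δl = 3.0/cos(-1.8°) = 3.001 m; N'_1 = 140·cos(-1.8°) − 1·3.001 = 136.9; c'Δl = 10.81; W sinα = -4.4
Slice 2: Δl = 2.7/cos10.6° = 2.747 m; N'_2 = 216·cos10.6° − 13·2.747 = 176.6; c'Δl = 9.89; W sinα = 39.7
Slice 3: Δl = 2.7/cos22.9° = 2.931 m; N'_3 = 178·cos22.9° − 12·2.931 = 128.8; c'Δl = 10.55; W sinα = 69.3
Slice 4: Δl = 2.2/cos35.0° = 2.686 m; N'_4 = 94·cos35.0° − 5·2.686 = 63.6; c'Δl = 9.67; W sinα = 53.9
Slice 5: Δl = 1.6/cos45.8° = 2.295 m; N'_5 = 25·cos45.8° − 7·2.295 = 1.4; c'Δl = 8.26; W sinα = 17.9
Σc'Δl = 49.2 kN/m; ΣN' = 507.3 kN/m; ΣW sinα = 176.4 kN/m
Resisting = 49.2 + 507.3·tan28.6° = 49.2 + 276.6 = 325.7 kN/m
FS = 325.7 / 176.4 = 1.846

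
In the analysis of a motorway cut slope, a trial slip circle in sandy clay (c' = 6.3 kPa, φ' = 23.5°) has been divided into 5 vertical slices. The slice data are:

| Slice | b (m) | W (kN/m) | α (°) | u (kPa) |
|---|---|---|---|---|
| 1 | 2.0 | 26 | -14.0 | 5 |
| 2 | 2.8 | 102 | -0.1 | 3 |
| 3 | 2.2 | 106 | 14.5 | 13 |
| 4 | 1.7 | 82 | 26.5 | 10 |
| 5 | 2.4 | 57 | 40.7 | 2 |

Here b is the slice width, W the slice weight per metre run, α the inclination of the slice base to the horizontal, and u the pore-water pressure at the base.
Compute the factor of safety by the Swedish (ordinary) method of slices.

Ordinary method of slices: FS = Σ[c'·Δl_i + (W_i cosα_i − u_i·Δl_i)·tanφ'] / Σ W_i sinα_i, with Δl_i = b_i / cosα_i.
Slice 1: Δl = 2.0/cos(-14.0°) = 2.061 m; N'_1 = 26·cos(-14.0°) − 5·2.061 = 14.9; c'Δl = 12.99; W sinα = -6.3
Slice 2: Δl = 2.8/cos(-0.1°) = 2.800 m; N'_2 = 102·cos(-0.1°) − 3·2.800 = 93.6; c'Δl = 17.64; W sinα = -0.2
Slice 3: Δl = 2.2/cos14.5° = 2.272 m; N'_3 = 106·cos14.5° − 13·2.272 = 73.1; c'Δl = 14.32; W sinα = 26.5
Slice 4: Δl = 1.7/cos26.5° = 1.900 m; N'_4 = 82·cos26.5° − 10·1.900 = 54.4; c'Δl = 11.97; W sinα = 36.6
Slice 5: Δl = 2.4/cos40.7° = 3.166 m; N'_5 = 57·cos40.7° − 2·3.166 = 36.9; c'Δl = 19.94; W sinα = 37.2
Σc'Δl = 76.9 kN/m; ΣN' = 272.9 kN/m; ΣW sinα = 93.8 kN/m
Resisting = 76.9 + 272.9·tan23.5° = 76.9 + 118.6 = 195.5 kN/m
FS = 195.5 / 93.8 = 2.084

FS = 2.08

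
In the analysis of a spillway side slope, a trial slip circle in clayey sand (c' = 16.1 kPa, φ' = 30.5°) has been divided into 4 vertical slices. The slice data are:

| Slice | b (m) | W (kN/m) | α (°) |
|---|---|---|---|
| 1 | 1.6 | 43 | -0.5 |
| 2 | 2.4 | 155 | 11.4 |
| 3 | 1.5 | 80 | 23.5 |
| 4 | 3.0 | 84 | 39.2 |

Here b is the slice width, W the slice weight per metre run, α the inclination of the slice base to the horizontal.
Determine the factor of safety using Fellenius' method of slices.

FS = 3.04

Ordinary method of slices: FS = Σ[c'·Δl_i + (W_i cosα_i)·tanφ'] / Σ W_i sinα_i, with Δl_i = b_i / cosα_i.
Slice 1: Δl = 1.6/cos(-0.5°) = 1.600 m; N'_1 = 43·cos(-0.5°) = 43.0; c'Δl = 25.76; W sinα = -0.4
Slice 2: Δl = 2.4/cos11.4° = 2.448 m; N'_2 = 155·cos11.4° = 151.9; c'Δl = 39.42; W sinα = 30.6
Slice 3: Δl = 1.5/cos23.5° = 1.636 m; N'_3 = 80·cos23.5° = 73.4; c'Δl = 26.33; W sinα = 31.9
Slice 4: Δl = 3.0/cos39.2° = 3.871 m; N'_4 = 84·cos39.2° = 65.1; c'Δl = 62.33; W sinα = 53.1
Σc'Δl = 153.8 kN/m; ΣN' = 333.4 kN/m; ΣW sinα = 115.3 kN/m
Resisting = 153.8 + 333.4·tan30.5° = 153.8 + 196.4 = 350.2 kN/m
FS = 350.2 / 115.3 = 3.039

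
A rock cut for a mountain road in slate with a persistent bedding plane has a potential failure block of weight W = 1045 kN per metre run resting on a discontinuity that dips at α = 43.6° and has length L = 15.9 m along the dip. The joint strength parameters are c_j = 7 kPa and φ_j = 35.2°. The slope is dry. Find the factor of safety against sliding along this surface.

FS = 0.90

Resolving the block weight along and normal to the plane and applying the Mohr–Coulomb strength on the joint:
N' = W cosα = 1045·cos43.6° = 756.8 kN/m
Driving force T = W sinα = 1045·sin43.6° = 720.7 kN/m
Resisting force R = c_j·L + N'·tanφ_j = 7·15.9 + 756.8·tan35.2° = 111.3 + 533.8 = 645.1 kN/m
FS = R / T = 645.1 / 720.7 = 0.895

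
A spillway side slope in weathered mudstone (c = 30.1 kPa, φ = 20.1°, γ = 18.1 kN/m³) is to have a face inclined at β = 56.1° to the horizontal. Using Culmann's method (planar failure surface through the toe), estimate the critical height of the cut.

H_c = 27.15 m

Culmann's analysis gives the critical failure plane at α_cr = (β + φ)/2 = (56.1 + 20.1)/2 = 38.1°, and the critical height
H_c = (4c/γ) · sinβ cosφ / [1 − cos(β − φ)]
    = (4·30.1/18.1) · sin56.1°·cos20.1° / [1 − cos(36.0°)]
    = 6.652 · 0.8300·0.9391 / [1 − 0.8090]
    = 6.652 · 0.7795 / 0.1910
    = 27.15 m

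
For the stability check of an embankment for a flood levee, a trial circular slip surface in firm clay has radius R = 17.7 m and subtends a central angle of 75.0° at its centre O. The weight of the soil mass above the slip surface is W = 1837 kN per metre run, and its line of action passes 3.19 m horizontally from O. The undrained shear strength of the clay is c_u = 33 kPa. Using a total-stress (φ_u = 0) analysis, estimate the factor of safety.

Taking moments about the centre O, the resisting moment is provided by the undrained shear strength acting along the arc:
Arc length L_a = R·θ = 17.7·(75.0°·π/180) = 17.7·1.3090 = 23.17 m
M_R = c_u·L_a·R = 33·23.17·17.7 = 13533.2 kN·m/m
M_D = W·d = 1837·3.19 = 5860.0 kN·m/m
FS = M_R / M_D = 13533.2 / 5860.0 = 2.309

FS = 2.31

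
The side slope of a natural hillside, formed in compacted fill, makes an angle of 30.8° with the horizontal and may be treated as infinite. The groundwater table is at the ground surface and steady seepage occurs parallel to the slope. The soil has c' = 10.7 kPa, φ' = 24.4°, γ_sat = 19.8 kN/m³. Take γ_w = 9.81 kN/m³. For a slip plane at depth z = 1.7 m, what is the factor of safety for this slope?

With seepage parallel to the slope and the water table at the surface, the effective normal stress on the slip plane uses the buoyant unit weight γ' = γ_sat − γ_w while the driving shear stress uses γ_sat:
FS = [c' + γ' z cos²β tanφ'] / [γ_sat z sinβ cosβ]
γ' = 19.8 − 9.81 = 9.99 kN/m³
Numerator = 10.7 + 9.99·1.7·cos²30.8°·tan24.4° = 10.7 + 9.99·1.7·0.7378·0.4536 = 16.384 kPa
Denominator = 19.8·1.7·sin30.8°·cos30.8° = 19.8·1.7·0.5120·0.8590 = 14.804 kPa
FS = 16.384 / 14.804 = 1.107

FS = 1.11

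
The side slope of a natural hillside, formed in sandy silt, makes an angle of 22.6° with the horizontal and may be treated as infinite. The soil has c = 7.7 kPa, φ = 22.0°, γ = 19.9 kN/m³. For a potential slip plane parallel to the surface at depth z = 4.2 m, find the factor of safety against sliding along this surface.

For an infinite slope with a slip plane parallel to the surface (no pore pressure): FS = [c + γz cos²β tanφ] / [γz sinβ cosβ].
γz = 19.9·4.2 = 83.58 kN/m²
Numerator = 7.7 + 83.58·cos²22.6°·tan22.0° = 7.7 + 83.58·0.8523·0.4040 = 36.481 kPa
Denominator = 83.58·sin22.6°·cos22.6° = 83.58·0.3843·0.9232 = 29.653 kPa
FS = 36.481 / 29.653 = 1.230

FS = 1.23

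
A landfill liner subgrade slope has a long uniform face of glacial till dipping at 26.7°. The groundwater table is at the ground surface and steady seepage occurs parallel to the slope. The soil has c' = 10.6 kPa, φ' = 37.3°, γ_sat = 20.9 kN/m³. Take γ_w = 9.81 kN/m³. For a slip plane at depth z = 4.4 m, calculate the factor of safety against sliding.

FS = 1.09

With seepage parallel to the slope and the water table at the surface, the effective normal stress on the slip plane uses the buoyant unit weight γ' = γ_sat − γ_w while the driving shear stress uses γ_sat:
FS = [c' + γ' z cos²β tanφ'] / [γ_sat z sinβ cosβ]
γ' = 20.9 − 9.81 = 11.09 kN/m³
Numerator = 10.6 + 11.09·4.4·cos²26.7°·tan37.3° = 10.6 + 11.09·4.4·0.7981·0.7618 = 40.268 kPa
Denominator = 20.9·4.4·sin26.7°·cos26.7° = 20.9·4.4·0.4493·0.8934 = 36.914 kPa
FS = 40.268 / 36.914 = 1.091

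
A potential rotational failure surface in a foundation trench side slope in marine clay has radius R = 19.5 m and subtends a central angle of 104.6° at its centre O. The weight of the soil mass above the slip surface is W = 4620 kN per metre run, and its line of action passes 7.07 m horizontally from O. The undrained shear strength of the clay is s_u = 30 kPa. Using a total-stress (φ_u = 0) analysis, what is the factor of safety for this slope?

FS = 0.64

Taking moments about the centre O, the resisting moment is provided by the undrained shear strength acting along the arc:
Arc length L_a = R·θ = 19.5·(104.6°·π/180) = 19.5·1.8256 = 35.60 m
M_R = s_u·L_a·R = 30·35.60·19.5 = 20825.7 kN·m/m
M_D = W·d = 4620·7.07 = 32663.4 kN·m/m
FS = M_R / M_D = 20825.7 / 32663.4 = 0.638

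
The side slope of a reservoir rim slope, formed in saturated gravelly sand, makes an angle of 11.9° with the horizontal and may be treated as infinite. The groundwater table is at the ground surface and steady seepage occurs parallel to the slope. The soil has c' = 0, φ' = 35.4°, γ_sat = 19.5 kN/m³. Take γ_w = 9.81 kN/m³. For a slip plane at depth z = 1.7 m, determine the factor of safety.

With seepage parallel to the slope and the water table at the surface, the effective normal stress on the slip plane uses the buoyant unit weight γ' = γ_sat − γ_w while the driving shear stress uses γ_sat:
FS = [c' + γ' z cos²β tanφ'] / [γ_sat z sinβ cosβ]
(For c' = 0 this reduces to FS = (γ'/γ_sat)·tanφ'/tanβ.)
γ' = 19.5 − 9.81 = 9.69 kN/m³
Numerator = 0.0 + 9.69·1.7·cos²11.9°·tan35.4° = 0.0 + 9.69·1.7·0.9575·0.7107 = 11.209 kPa
Denominator = 19.5·1.7·sin11.9°·cos11.9° = 19.5·1.7·0.2062·0.9785 = 6.689 kPa
FS = 11.209 / 6.689 = 1.676

FS = 1.68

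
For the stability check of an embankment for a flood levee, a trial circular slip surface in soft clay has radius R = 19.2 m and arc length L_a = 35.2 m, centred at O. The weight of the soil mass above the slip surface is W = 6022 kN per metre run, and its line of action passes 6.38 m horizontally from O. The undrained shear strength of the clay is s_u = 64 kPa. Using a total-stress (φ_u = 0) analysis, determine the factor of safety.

FS = 1.13

Taking moments about the centre O, the resisting moment is provided by the undrained shear strength acting along the arc:
M_R = s_u·L_a·R = 64·35.20·19.2 = 43253.8 kN·m/m
M_D = W·d = 6022·6.38 = 38420.4 kN·m/m
FS = M_R / M_D = 43253.8 / 38420.4 = 1.126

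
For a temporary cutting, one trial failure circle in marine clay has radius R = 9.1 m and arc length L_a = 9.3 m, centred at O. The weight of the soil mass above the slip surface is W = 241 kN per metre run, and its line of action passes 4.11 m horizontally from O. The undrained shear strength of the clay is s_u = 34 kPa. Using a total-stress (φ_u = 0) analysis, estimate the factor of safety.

FS = 2.90

Taking moments about the centre O, the resisting moment is provided by the undrained shear strength acting along the arc:
M_R = s_u·L_a·R = 34·9.30·9.1 = 2877.4 kN·m/m
M_D = W·d = 241·4.11 = 990.5 kN·m/m
FS = M_R / M_D = 2877.4 / 990.5 = 2.905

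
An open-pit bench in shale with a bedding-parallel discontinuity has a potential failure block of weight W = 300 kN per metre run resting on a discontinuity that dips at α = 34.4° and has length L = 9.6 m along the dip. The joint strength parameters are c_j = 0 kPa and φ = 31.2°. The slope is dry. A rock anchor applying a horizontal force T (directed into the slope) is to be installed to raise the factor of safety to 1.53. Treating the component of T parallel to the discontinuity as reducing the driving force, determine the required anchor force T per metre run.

T = 68 kN/m

Resolving forces along and normal to the sliding plane, with the horizontal anchor force T adding T·sinα to the effective normal force and T·cosα acting up the plane against the driving force:
FS = [c_jL + (W cosα + T sinα) tanφ] / [W sinα − T cosα]
Without the anchor: N' = 247.5 kN/m, driving T_d = 169.5 kN/m, resisting R = 0·9.6 + 247.5·tan31.2° = 149.9 kN/m, FS = 0.88.
Setting FS = 1.53 and solving for T:
1.53·(169.5 − T cos34.4°) = 149.9 + T sin34.4°·tan31.2°
T·(sin34.4°·tan31.2° + 1.53·cos34.4°) = 1.53·169.5 − 149.9
T·(0.5650·0.6056 + 1.53·0.8251) = 259.3 − 149.9 = 109.4
T·1.6046 = 109.4
T = 68.2 kN/m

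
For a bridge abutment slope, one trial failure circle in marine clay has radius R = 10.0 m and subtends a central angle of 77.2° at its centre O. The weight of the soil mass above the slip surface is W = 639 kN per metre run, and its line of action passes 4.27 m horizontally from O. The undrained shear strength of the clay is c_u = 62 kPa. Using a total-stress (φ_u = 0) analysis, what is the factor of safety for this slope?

FS = 3.06

Taking moments about the centre O, the resisting moment is provided by the undrained shear strength acting along the arc:
Arc length L_a = R·θ = 10.0·(77.2°·π/180) = 10.0·1.3474 = 13.47 m
M_R = c_u·L_a·R = 62·13.47·10.0 = 8353.8 kN·m/m
M_D = W·d = 639·4.27 = 2728.5 kN·m/m
FS = M_R / M_D = 8353.8 / 2728.5 = 3.062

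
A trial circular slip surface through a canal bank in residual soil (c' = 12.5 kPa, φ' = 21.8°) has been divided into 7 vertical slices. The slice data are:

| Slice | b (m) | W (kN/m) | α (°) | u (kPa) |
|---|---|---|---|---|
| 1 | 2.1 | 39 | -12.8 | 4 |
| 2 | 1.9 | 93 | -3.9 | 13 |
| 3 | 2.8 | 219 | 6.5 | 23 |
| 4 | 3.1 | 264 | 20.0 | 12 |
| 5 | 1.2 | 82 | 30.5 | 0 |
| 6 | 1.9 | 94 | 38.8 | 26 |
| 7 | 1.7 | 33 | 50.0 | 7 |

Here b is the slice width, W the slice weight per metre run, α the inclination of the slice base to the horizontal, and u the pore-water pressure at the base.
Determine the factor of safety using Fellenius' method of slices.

FS = 1.88

Ordinary method of slices: FS = Σ[c'·Δl_i + (W_i cosα_i − u_i·Δl_i)·tanφ'] / Σ W_i sinα_i, with Δl_i = b_i / cosα_i.
Slice 1: Δl = 2.1/cos(-12.8°) = 2.154 m; N'_1 = 39·cos(-12.8°) − 4·2.154 = 29.4; c'Δl = 26.92; W sinα = -8.6
Slice 2: Δl = 1.9/cos(-3.9°) = 1.904 m; N'_2 = 93·cos(-3.9°) − 13·1.904 = 68.0; c'Δl = 23.81; W sinα = -6.3
Slice 3: Δl = 2.8/cos6.5° = 2.818 m; N'_3 = 219·cos6.5° − 23·2.818 = 152.8; c'Δl = 35.23; W sinα = 24.8
Slice 4: Δl = 3.1/cos20.0° = 3.299 m; N'_4 = 264·cos20.0° − 12·3.299 = 208.5; c'Δl = 41.24; W sinα = 90.3
Slice 5: Δl = 1.2/cos30.5° = 1.393 m; N'_5 = 82·cos30.5° − 0·1.393 = 70.7; c'Δl = 17.41; W sinα = 41.6
Slice 6: Δl = 1.9/cos38.8° = 2.438 m; N'_6 = 94·cos38.8° − 26·2.438 = 9.9; c'Δl = 30.47; W sinα = 58.9
Slice 7: Δl = 1.7/cos50.0° = 2.645 m; N'_7 = 33·cos50.0° − 7·2.645 = 2.7; c'Δl = 33.06; W sinα = 25.3
Σc'Δl = 208.1 kN/m; ΣN' = 541.9 kN/m; ΣW sinα = 225.9 kN/m
Resisting = 208.1 + 541.9·tan21.8° = 208.1 + 216.8 = 424.9 kN/m
FS = 424.9 / 225.9 = 1.881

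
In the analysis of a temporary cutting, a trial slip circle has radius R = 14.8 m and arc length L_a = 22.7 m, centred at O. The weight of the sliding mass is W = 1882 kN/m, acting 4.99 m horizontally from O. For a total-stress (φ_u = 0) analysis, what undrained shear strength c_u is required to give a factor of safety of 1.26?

c_u = 35.2 kPa

FS = c_u·L_a·R / (W·d), so c_u = FS·W·d / (L_a·R).
c_u = 1.26·1882·4.99 / (22.70·14.8) = 11832.9 / 335.96 = 35.22 kPa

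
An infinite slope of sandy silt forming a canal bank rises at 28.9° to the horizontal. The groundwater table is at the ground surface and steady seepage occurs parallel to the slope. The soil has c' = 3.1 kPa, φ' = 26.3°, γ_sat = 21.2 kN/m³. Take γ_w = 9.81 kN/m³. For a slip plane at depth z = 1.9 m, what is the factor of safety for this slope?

With seepage parallel to the slope and the water table at the surface, the effective normal stress on the slip plane uses the buoyant unit weight γ' = γ_sat − γ_w while the driving shear stress uses γ_sat:
FS = [c' + γ' z cos²β tanφ'] / [γ_sat z sinβ cosβ]
γ' = 21.2 − 9.81 = 11.39 kN/m³
Numerator = 3.1 + 11.39·1.9·cos²28.9°·tan26.3° = 3.1 + 11.39·1.9·0.7664·0.4942 = 11.298 kPa
Denominator = 21.2·1.9·sin28.9°·cos28.9° = 21.2·1.9·0.4833·0.8755 = 17.042 kPa
FS = 11.298 / 17.042 = 0.663

FS = 0.66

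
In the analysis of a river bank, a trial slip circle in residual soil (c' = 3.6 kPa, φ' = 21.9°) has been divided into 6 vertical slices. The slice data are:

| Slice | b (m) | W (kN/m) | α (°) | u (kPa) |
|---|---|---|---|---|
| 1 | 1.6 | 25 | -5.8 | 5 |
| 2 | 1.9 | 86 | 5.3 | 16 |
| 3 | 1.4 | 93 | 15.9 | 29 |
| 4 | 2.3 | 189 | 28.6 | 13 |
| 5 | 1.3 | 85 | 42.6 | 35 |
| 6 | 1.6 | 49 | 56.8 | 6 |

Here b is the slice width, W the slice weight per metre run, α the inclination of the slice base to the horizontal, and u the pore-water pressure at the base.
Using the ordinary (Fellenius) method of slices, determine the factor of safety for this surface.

Ordinary method of slices: FS = Σ[c'·Δl_i + (W_i cosα_i − u_i·Δl_i)·tanφ'] / Σ W_i sinα_i, with Δl_i = b_i / cosα_i.
Slice 1: Δl = 1.6/cos(-5.8°) = 1.608 m; N'_1 = 25·cos(-5.8°) − 5·1.608 = 16.8; c'Δl = 5.79; W sinα = -2.5
Slice 2: Δl = 1.9/cos5.3° = 1.908 m; N'_2 = 86·cos5.3° − 16·1.908 = 55.1; c'Δl = 6.87; W sinα = 7.9
Slice 3: Δl = 1.4/cos15.9° = 1.456 m; N'_3 = 93·cos15.9° − 29·1.456 = 47.2; c'Δl = 5.24; W sinα = 25.5
Slice 4: Δl = 2.3/cos28.6° = 2.620 m; N'_4 = 189·cos28.6° − 13·2.620 = 131.9; c'Δl = 9.43; W sinα = 90.5
Slice 5: Δl = 1.3/cos42.6° = 1.766 m; N'_5 = 85·cos42.6° − 35·1.766 = 0.8; c'Δl = 6.36; W sinα = 57.5
Slice 6: Δl = 1.6/cos56.8° = 2.922 m; N'_6 = 49·cos56.8° − 6·2.922 = 9.3; c'Δl = 10.52; W sinα = 41.0
Σc'Δl = 44.2 kN/m; ΣN' = 261.1 kN/m; ΣW sinα = 219.9 kN/m
Resisting = 44.2 + 261.1·tan21.9° = 44.2 + 105.0 = 149.2 kN/m
FS = 149.2 / 219.9 = 0.678

FS = 0.68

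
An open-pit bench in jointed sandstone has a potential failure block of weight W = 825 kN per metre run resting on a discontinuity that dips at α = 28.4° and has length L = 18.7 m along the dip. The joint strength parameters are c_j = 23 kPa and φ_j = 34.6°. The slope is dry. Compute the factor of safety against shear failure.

FS = 2.37

Resolving the block weight along and normal to the plane and applying the Mohr–Coulomb strength on the joint:
N' = W cosα = 825·cos28.4° = 725.7 kN/m
Driving force T = W sinα = 825·sin28.4° = 392.4 kN/m
Resisting force R = c_j·L + N'·tanφ_j = 23·18.7 + 725.7·tan34.6° = 430.1 + 500.6 = 930.7 kN/m
FS = R / T = 930.7 / 392.4 = 2.372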